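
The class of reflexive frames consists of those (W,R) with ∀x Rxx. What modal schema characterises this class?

□p → p

This is reflexivity; the standard corresponding axiom is T: □p → p.
Suppose □p→p is valid. At any x set V(p)={w : Rxw}. Then □p holds at x, so p holds at x, i.e. Rxx.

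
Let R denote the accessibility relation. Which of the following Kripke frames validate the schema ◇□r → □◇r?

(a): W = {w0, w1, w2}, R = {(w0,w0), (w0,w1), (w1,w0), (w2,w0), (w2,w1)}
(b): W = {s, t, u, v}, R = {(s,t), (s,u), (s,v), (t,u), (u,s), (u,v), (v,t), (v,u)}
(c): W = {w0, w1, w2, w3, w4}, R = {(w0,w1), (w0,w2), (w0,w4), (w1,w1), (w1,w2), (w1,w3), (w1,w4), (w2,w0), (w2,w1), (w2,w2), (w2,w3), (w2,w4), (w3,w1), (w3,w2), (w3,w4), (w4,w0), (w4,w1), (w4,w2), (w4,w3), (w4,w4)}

The schema corresponds to convergence: ∀x ∀y ∀z (Rxy ∧ Rxz → ∃w (Ryw ∧ Rzw)).
(a): condition met.
(b): fails — Rsv and Rsu but v and u have no common successor.
(c): condition met.
Valid on: (a), (c).

(a), (c)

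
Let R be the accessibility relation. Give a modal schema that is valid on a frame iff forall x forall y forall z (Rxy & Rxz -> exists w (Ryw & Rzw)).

The condition is convergence. The .2 schema ◇□ψ → □◇ψ defines it.
Suppose ◇□ψ→□◇ψ is valid. Take Rxy, Rxz and set V(ψ)={w : Ryw}. Then □ψ at y so ◇□ψ at x, so □◇ψ at x, so ◇ψ at z, giving w with Rzw and Ryw.

◇□ψ → □◇ψ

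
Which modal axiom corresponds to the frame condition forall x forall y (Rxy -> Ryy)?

□(□ψ → ψ)

A defining formula is □(□ψ → ψ) (the T□ axiom).
Suppose □(□ψ→ψ) is valid. Take Rxy and set V(ψ)={w : Ryw}. Then at y, □ψ holds; since □(□ψ→ψ) at x, □ψ→ψ at y, so ψ at y, i.e. Ryy.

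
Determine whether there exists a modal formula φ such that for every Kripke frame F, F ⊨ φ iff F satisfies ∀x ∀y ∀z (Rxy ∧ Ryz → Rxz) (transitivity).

Yes, by □p → □□p

This is a Sahlqvist condition; the 4 axiom □p → □□p defines it.
Suppose □p→□□p is valid. Take Rxy, Ryz and set V(p)={w : Rxw}. Then □p at x, so □□p at x, so □p at y, so p at z, i.e. Rxz.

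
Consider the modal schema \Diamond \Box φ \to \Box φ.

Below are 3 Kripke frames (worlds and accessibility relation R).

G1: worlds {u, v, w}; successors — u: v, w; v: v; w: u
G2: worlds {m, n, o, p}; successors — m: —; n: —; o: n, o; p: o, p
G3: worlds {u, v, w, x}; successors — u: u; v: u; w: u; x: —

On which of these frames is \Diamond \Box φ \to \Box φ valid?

This is the axiom for the Euclidean property; its first-order frame correspondent is \forall x \forall y \forall z (Rxy \wedge Rxz \to Ryz).
G1: fails — Ruv and Ruw but not Rvw.
G2: fails — Ron and Roo but not Rno.
G3: ✓.

G3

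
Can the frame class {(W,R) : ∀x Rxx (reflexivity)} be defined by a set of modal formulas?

Definable; □r → r defines it

Yes: it is reflexivity, defined by the T schema □r → r.
Suppose □r→r is valid. At any x set V(r)={w : Rxw}. Then □r holds at x, so r holds at x, i.e. Rxx.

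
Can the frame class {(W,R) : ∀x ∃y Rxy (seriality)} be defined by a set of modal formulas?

Yes: it is seriality, defined by the D schema □q → ◇q.
Suppose □q→◇q is valid. At any x set V(q)=W. Then □q at x, so ◇q at x, so x has a successor.

Yes — defined by □q → ◇q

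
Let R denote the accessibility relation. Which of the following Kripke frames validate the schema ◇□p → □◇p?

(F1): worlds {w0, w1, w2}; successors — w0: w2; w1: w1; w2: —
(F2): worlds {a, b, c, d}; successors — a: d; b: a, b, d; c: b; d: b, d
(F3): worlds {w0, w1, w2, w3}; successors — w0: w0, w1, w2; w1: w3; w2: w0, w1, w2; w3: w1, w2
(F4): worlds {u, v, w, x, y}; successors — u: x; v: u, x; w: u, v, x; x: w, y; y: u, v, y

(F2)

Frame correspondent (Sahlqvist): ∀x ∀y ∀z (Rxy ∧ Rxz → ∃w (Ryw ∧ Rzw)) — i.e. convergence.
(F1): fails — Rw0w2 and Rw0w2 but w2 and w2 have no common successor.
(F2): ✓.
(F3): fails — Rw0w1 and Rw0w0 but w1 and w0 have no common successor.
(F4): fails — Rvu and Rvx but u and x have no common successor.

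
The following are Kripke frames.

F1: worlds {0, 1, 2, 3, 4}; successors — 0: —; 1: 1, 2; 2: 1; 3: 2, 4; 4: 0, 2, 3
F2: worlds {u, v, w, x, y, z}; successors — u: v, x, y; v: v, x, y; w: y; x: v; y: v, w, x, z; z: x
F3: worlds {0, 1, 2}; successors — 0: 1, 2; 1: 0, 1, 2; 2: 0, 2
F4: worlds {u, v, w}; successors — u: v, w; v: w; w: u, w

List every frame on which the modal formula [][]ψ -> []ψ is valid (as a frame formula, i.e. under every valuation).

The schema corresponds to density: forall x forall y (Rxy -> exists z (Rxz & Rzy)).
F1: fails — R34 but no z with R3z and Rz4.
F2: fails — Rzx but no t with Rzt and Rtx.
F3: satisfies the condition.
F4: fails — Ruv but no z with Ruz and Rzv.

F3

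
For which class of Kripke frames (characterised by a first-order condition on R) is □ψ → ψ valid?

Suppose □ψ→ψ is valid. At any x set V(ψ)={w : Rxw}. Then □ψ holds at x, so ψ holds at x, i.e. Rxx.

reflexivity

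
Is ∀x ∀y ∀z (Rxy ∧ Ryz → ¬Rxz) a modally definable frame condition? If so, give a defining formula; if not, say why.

If a class were modally definable it would be closed under surjective bounded morphisms (Goldblatt–Thomason).
The 3-cycle (worlds s,t,u with s→t→u→s) is intransitive. Mapping every world to a single reflexive point • is a surjective bounded morphism; the reflexive point is not intransitive (R••∧R•• but R••).
Hence intransitivity is not modally definable.

No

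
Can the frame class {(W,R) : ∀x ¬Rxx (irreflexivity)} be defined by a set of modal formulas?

Any modally definable frame class is closed under surjective bounded morphisms.
The 4-cycle (worlds s,t,u,v with s→t→u→v→s) is irreflexive, and the map sending every world to a single reflexive point • is a surjective bounded morphism (forth: every edge maps to (•,•); back: every world has a successor). So any modal formula valid on the 4-cycle is also valid on the reflexive point, which is not irreflexive.
Hence irreflexivity is not modally definable.

No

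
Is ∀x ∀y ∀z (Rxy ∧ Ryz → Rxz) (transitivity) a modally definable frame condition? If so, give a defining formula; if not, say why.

Yes, by □p → □□p

The condition is transitivity. A defining modal formula is □p → □□p.
Suppose □p→□□p is valid. Take Rxy, Ryz and set V(p)={w : Rxw}. Then □p at x, so □□p at x, so □p at y, so p at z, i.e. Rxz.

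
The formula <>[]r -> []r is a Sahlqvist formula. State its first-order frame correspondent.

Equivalently (dual form): ◇r → □◇r.
Suppose ◇r→□◇r is valid. Take Rxy, Rxz and set V(r)={y}. Then ◇r at x, so □◇r at x, so ◇r at z, so some w with Rzw has r; w=y, i.e. Rzy. By symmetry of the argument, Ryz.
Conversely, any frame satisfying forall x forall y forall z (Rxy & Rxz -> Ryz) validates the schema.
So the correspondent is the Euclidean property.

the Euclidean property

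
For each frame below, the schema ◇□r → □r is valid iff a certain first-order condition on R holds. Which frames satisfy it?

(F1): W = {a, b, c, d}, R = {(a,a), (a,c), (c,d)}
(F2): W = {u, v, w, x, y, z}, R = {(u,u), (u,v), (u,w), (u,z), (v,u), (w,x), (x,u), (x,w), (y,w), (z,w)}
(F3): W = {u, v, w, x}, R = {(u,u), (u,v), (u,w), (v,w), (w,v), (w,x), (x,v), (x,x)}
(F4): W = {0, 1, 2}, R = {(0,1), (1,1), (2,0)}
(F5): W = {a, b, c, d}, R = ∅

(F5)

Frame correspondent (Sahlqvist): ∀x ∀y ∀z (Rxy ∧ Rxz → Ryz) — i.e. the Euclidean property.
(F1): fails — Rac and Raa but not Rca.
(F2): fails — Ruv and Ruv but not Rvv.
(F3): fails — Ruv and Ruv but not Rvv.
(F4): fails — R20 and R20 but not R00.
(F5): ✓.
Valid on: (F5).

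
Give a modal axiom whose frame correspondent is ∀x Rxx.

A defining formula is □p → p (the T axiom).
Suppose □p→p is valid. At any x set V(p)={w : Rxw}. Then □p holds at x, so p holds at x, i.e. Rxx.

□p → p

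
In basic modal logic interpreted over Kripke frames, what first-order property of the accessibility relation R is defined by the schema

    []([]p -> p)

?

Suppose □(□p→p) is valid. Take Rxy and set V(p)={w : Ryw}. Then at y, □p holds; since □(□p→p) at x, □p→p at y, so p at y, i.e. Ryy.

Shift-reflexivity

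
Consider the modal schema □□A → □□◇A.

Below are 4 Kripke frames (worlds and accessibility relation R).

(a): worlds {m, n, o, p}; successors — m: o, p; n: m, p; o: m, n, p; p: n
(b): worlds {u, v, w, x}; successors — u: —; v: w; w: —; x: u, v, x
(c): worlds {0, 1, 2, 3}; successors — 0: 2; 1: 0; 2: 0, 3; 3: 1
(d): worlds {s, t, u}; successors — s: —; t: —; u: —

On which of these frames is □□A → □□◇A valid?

The schema corresponds to a generalized confluence (Geach) condition: ∀x ∀z (xR²z → ∃w (xR²w ∧ zRw)).
(a): fails — pR²p but no w with pR²w and pRw.
(b): fails — xR²u but no t with xR²t and uRt.
(c): fails — 0R²0 but no w with 0R²w and 0Rw.
(d): holds.
Valid on: (d).

(d)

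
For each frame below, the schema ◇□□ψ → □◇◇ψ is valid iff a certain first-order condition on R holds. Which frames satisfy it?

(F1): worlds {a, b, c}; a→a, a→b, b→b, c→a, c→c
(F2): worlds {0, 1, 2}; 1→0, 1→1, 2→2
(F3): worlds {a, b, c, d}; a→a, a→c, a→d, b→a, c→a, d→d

Frame correspondent (Sahlqvist): ∀x ∀y ∀z ((xRy ∧ xRz) → ∃w (yR²w ∧ zR²w)) — i.e. a generalized confluence (Geach) condition.
(F1): ✓.
(F2): fails — 1R0, 1R0 but no w with 0R²w and 0R²w.
(F3): ✓.
Valid on: (F1), (F3).

(F1), (F3)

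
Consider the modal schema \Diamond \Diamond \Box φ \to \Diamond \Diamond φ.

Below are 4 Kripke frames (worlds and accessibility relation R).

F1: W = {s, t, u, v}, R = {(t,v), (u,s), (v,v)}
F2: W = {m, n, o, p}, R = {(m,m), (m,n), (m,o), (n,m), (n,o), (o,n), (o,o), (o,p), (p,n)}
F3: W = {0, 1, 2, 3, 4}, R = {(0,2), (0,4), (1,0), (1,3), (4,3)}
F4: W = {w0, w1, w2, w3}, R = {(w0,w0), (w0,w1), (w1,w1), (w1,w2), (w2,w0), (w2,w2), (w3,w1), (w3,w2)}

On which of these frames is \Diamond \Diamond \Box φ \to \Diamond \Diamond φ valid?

F1, F2, F4

The schema corresponds to a generalized confluence (Geach) condition: \forall x \forall y (x R^2 y \to \exists w (yRw \wedge x R^2 w)).
F1: satisfies the condition.
F2: satisfies the condition.
F3: fails — 0R²3 but no w with 3Rw and 0R²w.
F4: satisfies the condition.
Valid on: F1, F2, F4.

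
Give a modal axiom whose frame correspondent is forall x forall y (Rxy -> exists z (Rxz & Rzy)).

This is density; the standard corresponding axiom is C4: □□s → □s.

□□s → □s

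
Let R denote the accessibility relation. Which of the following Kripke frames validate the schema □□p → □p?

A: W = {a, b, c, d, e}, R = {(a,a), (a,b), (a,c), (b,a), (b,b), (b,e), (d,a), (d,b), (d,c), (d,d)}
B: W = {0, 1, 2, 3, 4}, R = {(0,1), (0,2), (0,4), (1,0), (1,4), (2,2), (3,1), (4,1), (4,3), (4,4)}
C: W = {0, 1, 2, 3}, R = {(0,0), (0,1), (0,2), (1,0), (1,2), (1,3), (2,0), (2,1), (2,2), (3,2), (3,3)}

Frame correspondent (Sahlqvist): ∀x ∀y (Rxy → ∃z (Rxz ∧ Rzy)) — i.e. density.
A: ✓.
B: fails — R10 but no z with R1z and Rz0.
C: ✓.
Valid on: A, C.

A, C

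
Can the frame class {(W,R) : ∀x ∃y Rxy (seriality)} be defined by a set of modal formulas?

The condition is seriality. A defining modal formula is □r → ◇r.
Suppose □r→◇r is valid. At any x set V(r)=W. Then □r at x, so ◇r at x, so x has a successor.

Yes, by □r → ◇r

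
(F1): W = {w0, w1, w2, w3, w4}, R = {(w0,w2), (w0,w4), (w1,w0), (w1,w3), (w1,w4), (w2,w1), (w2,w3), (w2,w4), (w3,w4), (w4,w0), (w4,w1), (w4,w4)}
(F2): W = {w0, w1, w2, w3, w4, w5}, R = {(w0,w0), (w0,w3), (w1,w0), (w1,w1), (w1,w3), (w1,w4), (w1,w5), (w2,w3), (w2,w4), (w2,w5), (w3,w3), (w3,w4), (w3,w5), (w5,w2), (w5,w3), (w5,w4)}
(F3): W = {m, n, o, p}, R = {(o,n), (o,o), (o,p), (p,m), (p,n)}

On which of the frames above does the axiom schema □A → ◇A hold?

(F1)

The schema corresponds to seriality: ∀x ∃y Rxy.
(F1): condition met.
(F2): fails — world w4 has no successor.
(F3): fails — world m has no successor.
Valid on: (F1).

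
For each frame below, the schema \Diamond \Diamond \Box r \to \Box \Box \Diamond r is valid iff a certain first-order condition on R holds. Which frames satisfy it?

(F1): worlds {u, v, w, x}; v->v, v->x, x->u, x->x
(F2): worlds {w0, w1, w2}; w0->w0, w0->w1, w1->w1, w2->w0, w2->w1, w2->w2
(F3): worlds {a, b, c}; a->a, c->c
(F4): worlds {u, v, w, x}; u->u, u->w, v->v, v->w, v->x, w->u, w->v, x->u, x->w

(F2), (F3), (F4)

This is the axiom for a generalized confluence (Geach) condition; its first-order frame correspondent is \forall x \forall y \forall z ((x R^2 y \wedge x R^2 z) \to \exists w (yRw \wedge zRw)).
(F1): fails — vR²u, vR²u but no t with uRt and uRt.
(F2): holds.
(F3): holds.
(F4): holds.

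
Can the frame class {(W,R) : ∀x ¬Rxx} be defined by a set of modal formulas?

Any modally definable frame class is closed under surjective bounded morphisms.
The 3-cycle (worlds 0,1,2 with 0→1→2→0) is irreflexive, and the map sending every world to a single reflexive point • is a surjective bounded morphism (forth: every edge maps to (•,•); back: every world has a successor). So any modal formula valid on the 3-cycle is also valid on the reflexive point, which is not irreflexive.
So no modal formula (or set of formulas) defines exactly the irreflexive frames.

No — not modally definable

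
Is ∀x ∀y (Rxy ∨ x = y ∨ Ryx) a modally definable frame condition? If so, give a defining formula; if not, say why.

No

If a class were modally definable it would be closed under disjoint unions (Goldblatt–Thomason).
Take 2 disjoint single-world reflexive frames: each is trivially connected, but their disjoint union has 2 worlds with no edge between distinct components, so it is not connected.
So the class is not modally definable.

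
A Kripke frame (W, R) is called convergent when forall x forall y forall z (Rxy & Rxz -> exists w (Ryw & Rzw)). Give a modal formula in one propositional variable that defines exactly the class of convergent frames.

The condition is convergence. The .2 schema ◇□r → □◇r defines it.
Suppose ◇□r→□◇r is valid. Take Rxy, Rxz and set V(r)={w : Ryw}. Then □r at y so ◇□r at x, so □◇r at x, so ◇r at z, giving w with Rzw and Ryw.

◇□r → □◇r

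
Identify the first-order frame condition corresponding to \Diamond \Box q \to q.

Equivalently (dual form): q → □◇q.
Suppose q→□◇q is valid. Take Rxy and set V(q)={x}. Then q at x, so □◇q at x, so ◇q at y, so some z with Ryz has q; z=x, i.e. Ryx.
The converse is a direct semantic check.
So the correspondent is symmetry.

symmetry: \forall x \forall y (Rxy \to Ryx)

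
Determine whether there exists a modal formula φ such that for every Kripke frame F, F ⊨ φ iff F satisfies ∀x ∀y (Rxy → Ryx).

Definable; q → □◇q defines it

This is a Sahlqvist condition; the B axiom q → □◇q defines it.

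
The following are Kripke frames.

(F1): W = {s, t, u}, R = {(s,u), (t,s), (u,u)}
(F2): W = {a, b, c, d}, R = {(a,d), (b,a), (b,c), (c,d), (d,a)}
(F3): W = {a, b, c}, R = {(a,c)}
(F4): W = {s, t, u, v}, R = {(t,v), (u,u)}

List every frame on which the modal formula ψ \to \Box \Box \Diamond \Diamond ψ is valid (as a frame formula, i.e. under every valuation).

This is the axiom for a generalized confluence (Geach) condition; its first-order frame correspondent is \forall x \forall z (x R^2 z \to \exists w (x = w \wedge z R^2 w)).
(F1): fails — sR²u but no w with s=w and uR²w.
(F2): fails — bR²d but no w with b=w and dR²w.
(F3): ✓.
(F4): ✓.
Valid on: (F3), (F4).

(F3), (F4)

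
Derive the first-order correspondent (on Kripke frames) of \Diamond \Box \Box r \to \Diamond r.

This is a Sahlqvist (Geach-type) schema ◇^1□^2r → □^0◇^1r.
Minimal-valuation argument: fix x; take any y with xR^1y and any z with xR^0z. Set V(r) to the set of worlds R-reachable from y in exactly 2 steps. Then □^2r holds at y, so the antecedent holds at x; validity forces ◇^1r at z, giving a w with zR^1w and yR^2w.
First-order correspondent: \forall x \forall y (xRy \to \exists w (y R^2 w \wedge xRw)).

\forall x \forall y (xRy \to \exists w (y R^2 w \wedge xRw))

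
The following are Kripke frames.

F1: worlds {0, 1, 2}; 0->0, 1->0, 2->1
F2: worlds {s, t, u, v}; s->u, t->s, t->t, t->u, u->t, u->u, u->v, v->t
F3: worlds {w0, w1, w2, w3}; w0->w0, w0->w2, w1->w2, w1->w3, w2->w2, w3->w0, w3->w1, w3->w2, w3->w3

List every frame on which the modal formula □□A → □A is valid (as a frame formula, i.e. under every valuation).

F2, F3

The schema corresponds to density: ∀x ∀y (Rxy → ∃z (Rxz ∧ Rzy)).
F1: fails — R21 but no z with R2z and Rz1.
F2: satisfies the condition.
F3: satisfies the condition.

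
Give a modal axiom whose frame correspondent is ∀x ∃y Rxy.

□ψ → ◇ψ

This is seriality; the standard corresponding axiom is D: □ψ → ◇ψ.
Suppose □ψ→◇ψ is valid. At any x set V(ψ)=W. Then □ψ at x, so ◇ψ at x, so x has a successor.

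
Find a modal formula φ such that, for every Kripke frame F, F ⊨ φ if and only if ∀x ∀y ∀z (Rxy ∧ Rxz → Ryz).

◇r → □◇r

This is the Euclidean property; the standard corresponding axiom is 5: ◇r → □◇r.
Suppose ◇r→□◇r is valid. Take Rxy, Rxz and set V(r)={y}. Then ◇r at x, so □◇r at x, so ◇r at z, so some w with Rzw has r; w=y, i.e. Rzy. By symmetry of the argument, Ryz.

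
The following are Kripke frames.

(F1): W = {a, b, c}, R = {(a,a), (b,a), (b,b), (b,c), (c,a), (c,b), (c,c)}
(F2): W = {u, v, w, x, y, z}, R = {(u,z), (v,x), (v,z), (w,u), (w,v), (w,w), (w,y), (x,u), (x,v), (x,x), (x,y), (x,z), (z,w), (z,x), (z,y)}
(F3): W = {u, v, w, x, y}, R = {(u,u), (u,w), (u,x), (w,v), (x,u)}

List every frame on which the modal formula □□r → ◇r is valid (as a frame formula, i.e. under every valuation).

(F1)

The schema corresponds to a generalized confluence (Geach) condition: ∀x ∃w (xR²w ∧ xRw).
(F1): satisfies the condition.
(F2): fails — at u but no t with uR²t and uRt.
(F3): fails — at v but no t with vR²t and vRt.
Valid on: (F1).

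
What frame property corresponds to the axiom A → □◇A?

symmetry

Suppose A→□◇A is valid. Take Rxy and set V(A)={x}. Then A at x, so □◇A at x, so ◇A at y, so some z with Ryz has A; z=x, i.e. Ryx.
The converse is a direct semantic check.
Frame condition: ∀x ∀y (Rxy → Ryx).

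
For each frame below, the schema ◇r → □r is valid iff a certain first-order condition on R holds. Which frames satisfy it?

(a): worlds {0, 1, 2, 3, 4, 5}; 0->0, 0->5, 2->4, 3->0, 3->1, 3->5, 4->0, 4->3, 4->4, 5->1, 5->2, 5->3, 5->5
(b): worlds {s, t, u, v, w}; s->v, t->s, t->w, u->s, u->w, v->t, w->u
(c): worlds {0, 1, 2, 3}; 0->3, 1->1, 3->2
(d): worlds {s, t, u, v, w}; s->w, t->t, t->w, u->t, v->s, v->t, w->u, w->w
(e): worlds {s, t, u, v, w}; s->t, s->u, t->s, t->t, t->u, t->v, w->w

(c)

The schema corresponds to partial functionality: ∀x ∀y ∀z (Rxy ∧ Rxz → y = z).
(a): fails — 0 sees both 0 and 5.
(b): fails — t sees both s and w.
(c): ✓.
(d): fails — t sees both t and w.
(e): fails — s sees both t and u.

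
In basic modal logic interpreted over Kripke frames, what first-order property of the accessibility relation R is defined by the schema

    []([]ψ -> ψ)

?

Suppose □(□ψ→ψ) is valid. Take Rxy and set V(ψ)={w : Ryw}. Then at y, □ψ holds; since □(□ψ→ψ) at x, □ψ→ψ at y, so ψ at y, i.e. Ryy.

shift-reflexivity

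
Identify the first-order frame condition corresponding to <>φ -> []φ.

partial functionality

This schema is the CD axiom.
It corresponds to partial functionality: forall x forall y forall z (Rxy & Rxz -> y = z).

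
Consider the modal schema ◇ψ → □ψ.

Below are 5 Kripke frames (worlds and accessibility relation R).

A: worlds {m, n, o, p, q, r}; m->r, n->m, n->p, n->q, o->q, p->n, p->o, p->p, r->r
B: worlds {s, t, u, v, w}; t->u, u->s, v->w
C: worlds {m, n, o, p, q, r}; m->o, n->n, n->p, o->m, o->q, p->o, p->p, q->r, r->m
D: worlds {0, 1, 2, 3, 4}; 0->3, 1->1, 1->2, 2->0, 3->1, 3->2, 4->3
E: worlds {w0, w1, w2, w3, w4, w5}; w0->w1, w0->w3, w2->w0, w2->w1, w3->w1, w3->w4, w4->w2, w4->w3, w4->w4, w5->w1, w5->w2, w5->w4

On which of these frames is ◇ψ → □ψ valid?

The schema corresponds to partial functionality: ∀x ∀y ∀z (Rxy ∧ Rxz → y = z).
A: fails — n sees both m and p.
B: satisfies the condition.
C: fails — n sees both n and p.
D: fails — 1 sees both 1 and 2.
E: fails — w0 sees both w1 and w3.

B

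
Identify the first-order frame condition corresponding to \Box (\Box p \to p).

This is the T□ axiom.
Its frame correspondent is shift-reflexivity — \forall x \forall y (Rxy \to Ryy).

shift-reflexivity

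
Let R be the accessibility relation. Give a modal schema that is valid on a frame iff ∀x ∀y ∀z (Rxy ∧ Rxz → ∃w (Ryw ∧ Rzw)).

◇□s → □◇s

The condition is convergence. The .2 schema ◇□s → □◇s defines it.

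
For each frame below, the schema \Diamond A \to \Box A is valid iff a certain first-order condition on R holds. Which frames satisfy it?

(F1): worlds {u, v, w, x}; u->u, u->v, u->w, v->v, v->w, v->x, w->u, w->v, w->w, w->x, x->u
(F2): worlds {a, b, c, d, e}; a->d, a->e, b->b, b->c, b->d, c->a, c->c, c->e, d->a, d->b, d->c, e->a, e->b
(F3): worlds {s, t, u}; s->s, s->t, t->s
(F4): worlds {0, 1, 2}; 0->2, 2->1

(F4)

The schema corresponds to partial functionality: \forall x \forall y \forall z (Rxy \wedge Rxz \to y = z).
(F1): fails — u sees both u and v.
(F2): fails — a sees both d and e.
(F3): fails — s sees both s and t.
(F4): holds.
Valid on: (F4).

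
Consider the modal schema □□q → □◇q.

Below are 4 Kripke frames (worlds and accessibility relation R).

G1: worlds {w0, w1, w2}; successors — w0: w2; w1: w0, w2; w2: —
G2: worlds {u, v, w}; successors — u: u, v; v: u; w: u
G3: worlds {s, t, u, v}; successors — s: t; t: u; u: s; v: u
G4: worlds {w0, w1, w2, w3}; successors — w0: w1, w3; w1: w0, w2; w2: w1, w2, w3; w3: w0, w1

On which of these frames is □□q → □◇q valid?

G2, G3, G4

The schema corresponds to a generalized confluence (Geach) condition: ∀x ∀z (xRz → ∃w (xR²w ∧ zRw)).
G1: fails — w0Rw2 but no w with w0R²w and w2Rw.
G2: satisfies the condition.
G3: satisfies the condition.
G4: satisfies the condition.
Valid on: G2, G3, G4.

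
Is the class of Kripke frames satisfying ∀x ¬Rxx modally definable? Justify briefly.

No

Modal frame validity is preserved under surjective bounded morphisms.
The 3-cycle (worlds a,b,c with a→b→c→a) is irreflexive, and the map sending every world to a single reflexive point • is a surjective bounded morphism (forth: every edge maps to (•,•); back: every world has a successor). So any modal formula valid on the 3-cycle is also valid on the reflexive point, which is not irreflexive.
Hence irreflexivity is not modally definable.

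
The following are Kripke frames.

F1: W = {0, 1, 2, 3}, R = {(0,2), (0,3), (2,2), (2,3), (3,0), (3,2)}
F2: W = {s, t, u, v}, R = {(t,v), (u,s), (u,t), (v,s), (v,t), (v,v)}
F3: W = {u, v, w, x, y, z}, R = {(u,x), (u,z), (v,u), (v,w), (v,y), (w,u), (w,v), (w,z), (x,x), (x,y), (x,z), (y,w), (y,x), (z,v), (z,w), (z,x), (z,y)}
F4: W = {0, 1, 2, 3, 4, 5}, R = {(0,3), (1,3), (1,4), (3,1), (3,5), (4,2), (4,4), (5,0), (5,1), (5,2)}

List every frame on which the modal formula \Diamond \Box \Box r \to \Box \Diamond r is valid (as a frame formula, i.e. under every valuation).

This is the axiom for a generalized confluence (Geach) condition; its first-order frame correspondent is \forall x \forall y \forall z ((xRy \wedge xRz) \to \exists w (y R^2 w \wedge zRw)).
F1: condition met.
F2: fails — uRs, uRs but no w with sR²w and sRw.
F3: condition met.
F4: fails — 1R4, 1R3 but no w with 4R²w and 3Rw.

F1, F3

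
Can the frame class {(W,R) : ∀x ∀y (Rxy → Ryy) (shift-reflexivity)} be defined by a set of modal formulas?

This is a Sahlqvist condition; the T□ axiom □(□r → r) defines it.
Suppose □(□r→r) is valid. Take Rxy and set V(r)={w : Ryw}. Then at y, □r holds; since □(□r→r) at x, □r→r at y, so r at y, i.e. Ryy.

Yes, by □(□r → r)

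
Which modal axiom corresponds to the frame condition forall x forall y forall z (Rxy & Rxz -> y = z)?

The condition is partial functionality. The CD schema ◇ψ → □ψ defines it.
Suppose ◇ψ→□ψ is valid. Take Rxy, Rxz and set V(ψ)={y}. Then ◇ψ at x, so □ψ at x, so ψ at z, i.e. z=y.

◇ψ → □ψ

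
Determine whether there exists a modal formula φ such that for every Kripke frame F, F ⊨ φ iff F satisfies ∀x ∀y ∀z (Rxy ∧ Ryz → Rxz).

Yes, by □q → □□q

This is a Sahlqvist condition; the 4 axiom □q → □□q defines it.
Suppose □q→□□q is valid. Take Rxy, Ryz and set V(q)={w : Rxw}. Then □q at x, so □□q at x, so □q at y, so q at z, i.e. Rxz.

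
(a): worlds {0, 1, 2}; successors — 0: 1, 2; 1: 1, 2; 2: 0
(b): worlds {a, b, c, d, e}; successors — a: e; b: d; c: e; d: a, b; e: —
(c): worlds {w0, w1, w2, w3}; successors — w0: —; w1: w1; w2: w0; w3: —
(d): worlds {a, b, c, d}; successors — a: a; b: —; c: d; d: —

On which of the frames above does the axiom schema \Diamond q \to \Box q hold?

The schema corresponds to partial functionality: \forall x \forall y \forall z (Rxy \wedge Rxz \to y = z).
(a): fails — 0 sees both 1 and 2.
(b): fails — d sees both a and b.
(c): ✓.
(d): ✓.
Valid on: (c), (d).

(c), (d)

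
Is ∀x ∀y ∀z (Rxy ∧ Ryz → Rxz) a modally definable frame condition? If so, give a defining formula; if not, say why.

Yes — defined by □q → □□q

This is a Sahlqvist condition; the 4 axiom □q → □□q defines it.
Suppose □q→□□q is valid. Take Rxy, Ryz and set V(q)={w : Rxw}. Then □q at x, so □□q at x, so □q at y, so q at z, i.e. Rxz.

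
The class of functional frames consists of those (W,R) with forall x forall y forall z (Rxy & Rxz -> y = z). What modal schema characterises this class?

◇s → □s

This is partial functionality; the standard corresponding axiom is CD: ◇s → □s.
Suppose ◇s→□s is valid. Take Rxy, Rxz and set V(s)={y}. Then ◇s at x, so □s at x, so s at z, i.e. z=y.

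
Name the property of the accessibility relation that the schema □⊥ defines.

emptiness of R: ∀x ∀y ¬Rxy

This is the Ver axiom.
It corresponds to emptiness of R: ∀x ∀y ¬Rxy.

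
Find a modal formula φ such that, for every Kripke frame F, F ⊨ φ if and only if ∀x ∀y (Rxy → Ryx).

A defining formula is p → □◇p (the B axiom).
Suppose p→□◇p is valid. Take Rxy and set V(p)={x}. Then p at x, so □◇p at x, so ◇p at y, so some z with Ryz has p; z=x, i.e. Ryx.

p → □◇p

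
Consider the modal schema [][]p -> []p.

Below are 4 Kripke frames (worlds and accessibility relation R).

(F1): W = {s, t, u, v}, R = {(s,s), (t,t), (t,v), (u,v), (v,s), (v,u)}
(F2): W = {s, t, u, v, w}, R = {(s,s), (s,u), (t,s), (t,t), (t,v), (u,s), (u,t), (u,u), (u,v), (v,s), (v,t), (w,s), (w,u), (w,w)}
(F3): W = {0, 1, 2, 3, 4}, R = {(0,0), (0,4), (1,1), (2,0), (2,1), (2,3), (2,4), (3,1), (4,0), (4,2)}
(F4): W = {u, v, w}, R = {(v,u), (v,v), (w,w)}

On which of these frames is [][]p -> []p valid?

Frame correspondent (Sahlqvist): forall x forall y (Rxy -> exists z (Rxz & Rzy)) — i.e. density.
(F1): fails — Ruv but no z with Ruz and Rzv.
(F2): condition met.
(F3): fails — R23 but no z with R2z and Rz3.
(F4): condition met.
Valid on: (F2), (F4).

(F2), (F4)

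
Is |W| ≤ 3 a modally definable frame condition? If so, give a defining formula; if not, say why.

Modal frame validity is preserved under disjoint unions.
Any modal formula valid on each of 4 disjoint one-world frames is valid on their disjoint union (validity is preserved under disjoint unions). Each one-world frame has |W|=1≤3, but the union has |W|=4.
Hence having at most 3 worlds is not modally definable.

Not modally definable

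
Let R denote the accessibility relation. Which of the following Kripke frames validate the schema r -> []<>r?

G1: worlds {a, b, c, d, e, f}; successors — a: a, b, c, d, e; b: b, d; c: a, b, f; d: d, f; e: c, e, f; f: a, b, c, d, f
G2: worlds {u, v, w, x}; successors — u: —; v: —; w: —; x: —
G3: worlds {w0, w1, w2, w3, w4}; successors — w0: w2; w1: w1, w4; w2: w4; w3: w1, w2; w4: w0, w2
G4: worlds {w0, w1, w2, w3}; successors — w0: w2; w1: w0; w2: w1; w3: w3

G2

The schema corresponds to symmetry: forall x forall y (Rxy -> Ryx).
G1: fails — Rab but not Rba.
G2: ✓.
G3: fails — Rw3w1 but not Rw1w3.
G4: fails — Rw0w2 but not Rw2w0.
Valid on: G2.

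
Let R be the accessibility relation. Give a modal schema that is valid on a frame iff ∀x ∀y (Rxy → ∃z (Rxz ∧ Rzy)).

The condition is density. The C4 schema □□p → □p defines it.
Suppose □□p→□p is valid. Take Rxy and set V(p)={w : xR²w}. Then □□p at x, so □p at x, so p at y, i.e. ∃z(Rxz∧Rzy).

□□p → □p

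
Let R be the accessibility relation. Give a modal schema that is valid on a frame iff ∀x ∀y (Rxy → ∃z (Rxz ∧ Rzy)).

□□q → □q

A defining formula is □□q → □q (the C4 axiom).
Suppose □□q→□q is valid. Take Rxy and set V(q)={w : xR²w}. Then □□q at x, so □q at x, so q at y, i.e. ∃z(Rxz∧Rzy).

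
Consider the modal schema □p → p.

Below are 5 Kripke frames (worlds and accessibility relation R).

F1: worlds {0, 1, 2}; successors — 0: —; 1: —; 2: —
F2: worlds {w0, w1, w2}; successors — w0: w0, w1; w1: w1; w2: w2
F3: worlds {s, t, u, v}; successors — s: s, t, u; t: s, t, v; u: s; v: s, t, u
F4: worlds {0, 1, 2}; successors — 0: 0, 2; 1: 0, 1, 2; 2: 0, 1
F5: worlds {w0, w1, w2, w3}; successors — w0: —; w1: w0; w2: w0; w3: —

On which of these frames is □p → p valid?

F2

Frame correspondent (Sahlqvist): ∀x Rxx — i.e. reflexivity.
F1: fails — world 0 does not see itself.
F2: holds.
F3: fails — world u does not see itself.
F4: fails — world 2 does not see itself.
F5: fails — world w0 does not see itself.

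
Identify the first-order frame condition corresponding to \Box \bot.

Emptiness of R

This schema is the Ver axiom.
It corresponds to emptiness of R: \forall x \forall y \neg Rxy.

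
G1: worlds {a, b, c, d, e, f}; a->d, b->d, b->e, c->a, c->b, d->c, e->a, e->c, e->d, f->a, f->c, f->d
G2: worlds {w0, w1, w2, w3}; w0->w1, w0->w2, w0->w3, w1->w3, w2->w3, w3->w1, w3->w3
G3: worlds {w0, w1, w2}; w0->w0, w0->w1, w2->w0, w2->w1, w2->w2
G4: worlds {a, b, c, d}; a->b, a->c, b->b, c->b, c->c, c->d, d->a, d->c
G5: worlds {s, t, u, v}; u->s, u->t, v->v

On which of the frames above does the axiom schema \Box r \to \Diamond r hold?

Frame correspondent (Sahlqvist): \forall x \exists y Rxy — i.e. seriality.
G1: ✓.
G2: ✓.
G3: fails — world w1 has no successor.
G4: ✓.
G5: fails — world s has no successor.

G1, G2, G4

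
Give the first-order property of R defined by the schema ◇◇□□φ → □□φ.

This is a Sahlqvist (Geach-type) schema ◇^2□^2φ → □^2◇^0φ.
Minimal-valuation argument: fix x; take any y with xR^2y and any z with xR^2z. Set V(φ) to the set of worlds R-reachable from y in exactly 2 steps. Then □^2φ holds at y, so the antecedent holds at x; validity forces ◇^0φ at z, giving a w with zR^0w and yR^2w.
First-order correspondent: ∀x ∀y ∀z ((xR²y ∧ xR²z) → ∃w (yR²w ∧ z = w)).

∀x ∀y ∀z ((xR²y ∧ xR²z) → ∃w (yR²w ∧ z = w))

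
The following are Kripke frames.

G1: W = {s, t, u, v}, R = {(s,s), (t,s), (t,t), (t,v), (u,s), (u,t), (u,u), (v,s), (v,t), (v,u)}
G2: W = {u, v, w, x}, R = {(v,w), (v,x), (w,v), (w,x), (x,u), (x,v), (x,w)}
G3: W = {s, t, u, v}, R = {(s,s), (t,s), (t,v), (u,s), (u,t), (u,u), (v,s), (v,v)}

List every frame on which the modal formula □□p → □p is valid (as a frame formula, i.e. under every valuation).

The schema corresponds to density: ∀x ∀y (Rxy → ∃z (Rxz ∧ Rzy)).
G1: satisfies the condition.
G2: fails — Rxu but no z with Rxz and Rzu.
G3: satisfies the condition.

G1, G3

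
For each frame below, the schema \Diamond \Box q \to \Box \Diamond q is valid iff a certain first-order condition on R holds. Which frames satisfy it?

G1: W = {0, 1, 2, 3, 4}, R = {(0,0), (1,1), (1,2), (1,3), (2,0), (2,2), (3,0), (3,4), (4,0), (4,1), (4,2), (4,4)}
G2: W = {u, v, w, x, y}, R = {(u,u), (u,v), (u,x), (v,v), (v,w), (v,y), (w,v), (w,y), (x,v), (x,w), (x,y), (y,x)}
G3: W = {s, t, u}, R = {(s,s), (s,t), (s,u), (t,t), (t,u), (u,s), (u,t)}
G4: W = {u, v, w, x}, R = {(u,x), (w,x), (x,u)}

G3, G4

Frame correspondent (Sahlqvist): \forall x \forall y \forall z (Rxy \wedge Rxz \to \exists w (Ryw \wedge Rzw)) — i.e. convergence.
G1: fails — R11 and R13 but 1 and 3 have no common successor.
G2: fails — Rvv and Rvy but v and y have no common successor.
G3: ✓.
G4: ✓.
Valid on: G3, G4.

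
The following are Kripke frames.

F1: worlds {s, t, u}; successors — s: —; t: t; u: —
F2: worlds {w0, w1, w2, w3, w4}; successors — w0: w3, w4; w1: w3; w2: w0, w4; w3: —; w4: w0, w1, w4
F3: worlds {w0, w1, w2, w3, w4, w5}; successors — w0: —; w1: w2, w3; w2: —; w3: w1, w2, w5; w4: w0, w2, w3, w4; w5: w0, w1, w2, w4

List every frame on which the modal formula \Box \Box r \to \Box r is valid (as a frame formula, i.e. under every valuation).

This is the axiom for density; its first-order frame correspondent is \forall x \forall y (Rxy \to \exists z (Rxz \wedge Rzy)).
F1: ✓.
F2: fails — Rw1w3 but no z with Rw1z and Rzw3.
F3: fails — Rw3w5 but no z with Rw3z and Rzw5.

F1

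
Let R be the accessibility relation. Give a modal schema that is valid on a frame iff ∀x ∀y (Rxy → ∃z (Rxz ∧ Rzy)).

A defining formula is □□s → □s (the C4 axiom).
Suppose □□s→□s is valid. Take Rxy and set V(s)={w : xR²w}. Then □□s at x, so □s at x, so s at y, i.e. ∃z(Rxz∧Rzy).

□□s → □s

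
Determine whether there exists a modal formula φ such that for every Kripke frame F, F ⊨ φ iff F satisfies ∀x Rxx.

Definable; □q → q defines it

This is a Sahlqvist condition; the T axiom □q → q defines it.
Suppose □q→q is valid. At any x set V(q)={w : Rxw}. Then □q holds at x, so q holds at x, i.e. Rxx.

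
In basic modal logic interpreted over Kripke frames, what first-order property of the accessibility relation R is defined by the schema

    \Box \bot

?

emptiness of R: \forall x \forall y \neg Rxy

□⊥ is valid iff no world has any successor (otherwise □⊥ fails at any world with one).
Conversely, on a frame with emptiness of R the schema holds at every world under every valuation.
Frame condition: \forall x \forall y \neg Rxy.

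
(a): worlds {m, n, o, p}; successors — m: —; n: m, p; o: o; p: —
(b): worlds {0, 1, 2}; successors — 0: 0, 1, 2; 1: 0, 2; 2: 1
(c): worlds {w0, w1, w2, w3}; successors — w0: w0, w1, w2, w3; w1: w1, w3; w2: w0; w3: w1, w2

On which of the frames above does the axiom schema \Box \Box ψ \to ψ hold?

Frame correspondent (Sahlqvist): \forall x \exists w (x R^2 w \wedge x = w) — i.e. a generalized confluence (Geach) condition.
(a): fails — at m but no w with mR²w and m=w.
(b): ✓.
(c): ✓.

(b), (c)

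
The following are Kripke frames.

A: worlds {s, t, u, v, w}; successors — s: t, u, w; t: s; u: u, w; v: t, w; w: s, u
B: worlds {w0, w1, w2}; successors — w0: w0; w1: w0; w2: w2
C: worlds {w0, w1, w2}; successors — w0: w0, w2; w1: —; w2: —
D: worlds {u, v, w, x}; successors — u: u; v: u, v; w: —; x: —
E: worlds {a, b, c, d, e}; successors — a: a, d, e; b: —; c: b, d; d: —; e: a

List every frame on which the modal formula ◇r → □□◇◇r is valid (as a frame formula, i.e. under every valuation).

B

The schema corresponds to a generalized confluence (Geach) condition: ∀x ∀y ∀z ((xRy ∧ xR²z) → ∃w (y = w ∧ zR²w)).
A: fails — sRt, sR²s but no w* with t=w* and sR²w*.
B: condition met.
C: fails — w0Rw0, w0R²w2 but no w with w0=w and w2R²w.
D: fails — vRv, vR²u but no t with v=t and uR²t.
E: fails — aRa, aR²d but no w with a=w and dR²w.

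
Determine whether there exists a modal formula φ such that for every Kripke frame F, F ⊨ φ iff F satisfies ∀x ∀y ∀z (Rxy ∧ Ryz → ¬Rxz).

If a class were modally definable it would be closed under surjective bounded morphisms (Goldblatt–Thomason).
The 5-cycle (worlds s,t,u,v,w with s→t→u→v→w→s) is intransitive. Mapping every world to a single reflexive point • is a surjective bounded morphism; the reflexive point is not intransitive (R••∧R•• but R••).
So no modal formula (or set of formulas) defines exactly the intransitive frames.

Not modally definable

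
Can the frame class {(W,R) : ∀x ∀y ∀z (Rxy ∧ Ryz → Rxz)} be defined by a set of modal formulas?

This is a Sahlqvist condition; the 4 axiom □p → □□p defines it.
Suppose □p→□□p is valid. Take Rxy, Ryz and set V(p)={w : Rxw}. Then □p at x, so □□p at x, so □p at y, so p at z, i.e. Rxz.

Definable; □p → □□p defines it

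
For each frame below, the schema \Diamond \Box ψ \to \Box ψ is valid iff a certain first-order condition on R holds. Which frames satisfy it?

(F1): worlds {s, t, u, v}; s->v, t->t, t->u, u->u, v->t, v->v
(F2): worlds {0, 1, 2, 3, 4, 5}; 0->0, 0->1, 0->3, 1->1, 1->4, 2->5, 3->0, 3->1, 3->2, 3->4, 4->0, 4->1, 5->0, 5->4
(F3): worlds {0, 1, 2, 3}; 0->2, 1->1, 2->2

This is the axiom for the Euclidean property; its first-order frame correspondent is \forall x \forall y \forall z (Rxy \wedge Rxz \to Ryz).
(F1): fails — Rtu and Rtt but not Rut.
(F2): fails — R01 and R00 but not R10.
(F3): holds.
Valid on: (F3).

(F3)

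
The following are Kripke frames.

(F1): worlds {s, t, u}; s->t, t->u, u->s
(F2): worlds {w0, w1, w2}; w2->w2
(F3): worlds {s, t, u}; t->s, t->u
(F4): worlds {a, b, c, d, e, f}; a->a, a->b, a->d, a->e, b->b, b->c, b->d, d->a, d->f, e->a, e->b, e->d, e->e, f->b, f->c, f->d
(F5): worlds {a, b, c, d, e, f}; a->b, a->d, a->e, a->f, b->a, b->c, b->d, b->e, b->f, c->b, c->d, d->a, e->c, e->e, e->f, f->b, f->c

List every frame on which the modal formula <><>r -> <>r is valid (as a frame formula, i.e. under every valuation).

(F2), (F3)

Frame correspondent (Sahlqvist): forall x forall y forall z (Rxy & Ryz -> Rxz) — i.e. transitivity.
(F1): fails — Rus and Rst but not Rut.
(F2): satisfies the condition.
(F3): satisfies the condition.
(F4): fails — Reb and Rbc but not Rec.
(F5): fails — Rbc and Rcb but not Rbb.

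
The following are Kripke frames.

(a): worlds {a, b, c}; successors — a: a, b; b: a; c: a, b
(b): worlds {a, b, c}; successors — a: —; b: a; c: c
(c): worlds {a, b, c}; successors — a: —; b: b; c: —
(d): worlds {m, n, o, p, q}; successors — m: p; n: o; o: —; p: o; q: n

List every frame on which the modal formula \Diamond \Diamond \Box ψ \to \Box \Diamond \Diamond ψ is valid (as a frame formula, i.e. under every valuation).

Frame correspondent (Sahlqvist): \forall x \forall y \forall z ((x R^2 y \wedge xRz) \to \exists w (yRw \wedge z R^2 w)) — i.e. a generalized confluence (Geach) condition.
(a): holds.
(b): holds.
(c): holds.
(d): fails — mR²o, mRp but no w with oRw and pR²w.

(a), (b), (c)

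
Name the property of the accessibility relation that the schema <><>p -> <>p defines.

Transitivity

Replacing p by ¬p and contraposing gives the equivalent schema □p → □□p.
Suppose □p→□□p is valid. Take Rxy, Ryz and set V(p)={w : Rxw}. Then □p at x, so □□p at x, so □p at y, so p at z, i.e. Rxz.
Conversely, on a frame with transitivity the schema holds at every world under every valuation.
Frame condition: forall x forall y forall z (Rxy & Ryz -> Rxz).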